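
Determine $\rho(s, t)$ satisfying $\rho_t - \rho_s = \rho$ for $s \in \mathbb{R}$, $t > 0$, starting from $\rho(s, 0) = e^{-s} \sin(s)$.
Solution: Substitute $\rho = e^{-s}u$.
Then $\rho_s = e^{-s}(u_s - u)$, $\rho_t = e^{-s}u_t$; substituting and dividing by $e^{-s}$, the lower-order terms cancel: $u_t - u_s = 0$ (standard advection equation).
Data for $u$: $u(s,0) = e^{s}\rho(s,0) = \sin(s)$.
By characteristics ($ds/dt = -1$), $u(s,t) = f(s + t)$ with $f = u( \cdot , 0)$.
So $u(s,t) = \sin(s + t)$, and $\rho(s,t) = e^{-s}u(s,t)$.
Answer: $\rho(s, t) = e^{-s} \sin(s + t)$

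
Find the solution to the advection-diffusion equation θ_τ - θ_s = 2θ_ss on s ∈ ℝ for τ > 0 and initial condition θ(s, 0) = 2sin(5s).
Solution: Change to a moving frame: let η = s + τ, σ = τ and write θ(s,τ) = u(η,σ).
By the chain rule θ_τ = u_σ + u_η, θ_s = u_η, θ_ss = u_ηη.
Then θ_τ - θ_s = u_σ: the advection term cancels and the PDE becomes the heat equation u_σ = 2u_ηη on η ∈ ℝ.
Initial data: u(η,0) = θ(η,0) = 2sin(5η).
On η ∈ ℝ each mode satisfies (sin(nη))″ = -n² sin(nη), so exp(-2n²σ) sin(nη) solves the heat equation; by superposition u(η,σ) = Σ c_n exp(-2n²σ) sin(nη).
Reading off the coefficients: c_5=2, so u(η,σ) = 2exp(-50σ)sin(5η).
Substituting back η = s + τ, σ = τ: θ(s,τ) = u(s + τ, τ).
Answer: θ(s, τ) = 2exp(-50τ)sin(5s + 5τ)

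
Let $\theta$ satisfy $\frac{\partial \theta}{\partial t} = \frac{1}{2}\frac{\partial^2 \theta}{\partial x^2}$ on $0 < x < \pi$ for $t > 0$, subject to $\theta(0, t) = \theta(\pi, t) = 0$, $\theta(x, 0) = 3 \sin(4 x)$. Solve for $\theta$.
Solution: Using separation of variables $\theta = X(x)G(t)$:
Eigenfunctions: $\sin(nx)$, $n = 1, 2, 3, \ldots$
General solution: $\theta(x, t) = \sum c_n \sin(nx) e^{-n^2 t/2}$
Matching $\theta(x,0) = 3 \sin(4 x)$ term by term: $c_4=3$.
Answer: $\theta(x, t) = 3 e^{-8 t} \sin(4 x)$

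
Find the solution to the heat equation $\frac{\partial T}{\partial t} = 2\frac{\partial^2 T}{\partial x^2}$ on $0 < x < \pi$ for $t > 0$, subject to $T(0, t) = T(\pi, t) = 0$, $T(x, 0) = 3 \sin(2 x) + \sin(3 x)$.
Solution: Using separation of variables $T = X(x)G(t)$:
Eigenfunctions: $\sin(nx)$, $n = 1, 2, 3, \ldots$
General solution: $T(x, t) = \sum c_n \sin(nx) e^{-2n^2 t}$
Matching $T(x,0) = 3 \sin(2 x) + \sin(3 x)$ term by term: $c_2=3, c_3=1$.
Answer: $T(x, t) = 3 e^{-8 t} \sin(2 x) + e^{-18 t} \sin(3 x)$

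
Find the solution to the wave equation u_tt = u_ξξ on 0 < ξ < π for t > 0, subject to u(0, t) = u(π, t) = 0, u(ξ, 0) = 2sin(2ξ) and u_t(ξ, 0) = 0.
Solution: Using separation of variables u = X(ξ)T(t):
Eigenfunctions: sin(nξ), n = 1, 2, 3, ...
General solution: u(ξ, t) = Σ [A_n cos(n t) + B_n sin(n t)] sin(nξ)
From u(ξ,0) = 2sin(2ξ): A_2=2. From u_t(ξ,0) = 0: all B_n = 0.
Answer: u(ξ, t) = 2sin(2ξ)cos(2t)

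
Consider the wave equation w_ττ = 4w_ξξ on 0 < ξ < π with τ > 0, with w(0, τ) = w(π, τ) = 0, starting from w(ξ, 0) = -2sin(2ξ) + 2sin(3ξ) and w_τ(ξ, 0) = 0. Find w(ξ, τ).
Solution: Using separation of variables w = X(ξ)T(τ):
Eigenfunctions: sin(nξ), n = 1, 2, 3, ...
General solution: w(ξ, τ) = Σ [A_n cos(2n τ) + B_n sin(2n τ)] sin(nξ)
From w(ξ,0) = -2sin(2ξ) + 2sin(3ξ): A_2=-2, A_3=2. From w_τ(ξ,0) = 0: all B_n = 0.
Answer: w(ξ, τ) = -2sin(2ξ)cos(4τ) + 2sin(3ξ)cos(6τ)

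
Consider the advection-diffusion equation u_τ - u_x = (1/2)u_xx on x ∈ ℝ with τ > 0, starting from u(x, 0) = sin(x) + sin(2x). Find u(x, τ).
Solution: Change to a moving frame: let η = x + τ, σ = τ and write u(x,τ) = w(η,σ).
By the chain rule u_τ = w_σ + w_η, u_x = w_η, u_xx = w_ηη.
Then u_τ - u_x = w_σ: the advection term cancels and the PDE becomes the heat equation w_σ = (1/2)w_ηη on η ∈ ℝ.
Initial data: w(η,0) = u(η,0) = sin(η) + sin(2η).
On η ∈ ℝ each mode satisfies (sin(nη))″ = -n² sin(nη), so exp(-n²σ/2) sin(nη) solves the heat equation; by superposition w(η,σ) = Σ c_n exp(-n²σ/2) sin(nη).
Reading off the coefficients: c_1=1, c_2=1, so w(η,σ) = exp(-2σ)sin(2η) + exp(-σ/2)sin(η).
Substituting back η = x + τ, σ = τ: u(x,τ) = w(x + τ, τ).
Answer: u(x, τ) = exp(-2τ)sin(2x + 2τ) + exp(-τ/2)sin(x + τ)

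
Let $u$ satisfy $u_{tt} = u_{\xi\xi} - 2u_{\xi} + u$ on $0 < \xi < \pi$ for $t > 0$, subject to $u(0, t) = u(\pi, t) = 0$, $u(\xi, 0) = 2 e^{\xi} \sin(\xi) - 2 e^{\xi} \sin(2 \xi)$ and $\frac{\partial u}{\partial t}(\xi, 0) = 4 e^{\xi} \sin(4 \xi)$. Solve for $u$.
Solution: Substitute $u = e^{\xi}w$.
Then $u_{\xi} = e^{\xi}(w_{\xi} + w)$, $u_{\xi\xi} = e^{\xi}(w_{\xi\xi} + 2w_{\xi} + w)$, $u_{tt} = e^{\xi}w_{tt}$; substituting and dividing by $e^{\xi}$, the lower-order terms cancel: $w_{tt} = w_{\xi\xi}$ (standard wave equation).
Data for $w$: $w(\xi,0) = e^{-\xi}u(\xi,0) = 2 \sin(\xi) - 2 \sin(2 \xi)$; $w_t(\xi,0) = e^{-\xi}u_t(\xi,0) = 4 \sin(4 \xi)$. The boundary conditions carry over: $w(0,t) = w(\pi,t) = 0$.
Separating variables: $w = \sum [A_n \cos(\omega_n t) + B_n \sin(\omega_n t)] \sin(n\xi)$, $\omega_n = n$. From ICs ($B_n$ = velocity coefficient / $\omega_n$): $A_1=2, A_2=-2, B_4=1$.
So $w(\xi,t) = \sin(4 t) \sin(4 \xi) + 2 \sin(\xi) \cos(t) - 2 \sin(2 \xi) \cos(2 t)$, and $u(\xi,t) = e^{\xi}w(\xi,t)$.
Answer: $u(\xi, t) = 2 e^{\xi} \sin(\xi) \cos(t) - 2 e^{\xi} \sin(2 \xi) \cos(2 t) + e^{\xi} \sin(4 \xi) \sin(4 t)$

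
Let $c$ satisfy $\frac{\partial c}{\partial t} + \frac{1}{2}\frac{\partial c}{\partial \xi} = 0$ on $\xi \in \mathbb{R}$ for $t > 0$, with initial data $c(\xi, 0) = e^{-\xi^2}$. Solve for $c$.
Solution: By characteristics ($d\xi/dt = 1/2$), $c(\xi,t) = f(\xi - \frac{1}{2}t)$ with $f = c( \cdot , 0)$.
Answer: $c(\xi, t) = e^{-(\xi - t/2)^2}$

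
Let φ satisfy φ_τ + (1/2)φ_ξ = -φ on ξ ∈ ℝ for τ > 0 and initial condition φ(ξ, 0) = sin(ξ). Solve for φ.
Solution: Substitute φ = exp(-τ)u, i.e. u = exp(τ)φ.
By the product rule, φ_τ = exp(-τ)(u_τ - u), φ_ξ = exp(-τ)u_ξ.
Substituting into the PDE and dividing by exp(-τ): u_τ - u + (1/2)u_ξ = -u.
The lower-order terms cancel, leaving the standard advection equation u_τ + (1/2)u_ξ = 0.
Initial data for u: u(ξ,0) = φ(ξ,0) = sin(ξ).
Solve for u:
  By method of characteristics (waves move right with speed 1/2):
  Along characteristics ξ - (1/2)τ = const, u is constant, so u(ξ,τ) = f(ξ - (1/2)τ) with f = u(·, 0).
Hence u(ξ,τ) = sin(ξ - τ/2).
Transform back: φ(ξ,τ) = exp(-τ)u(ξ,τ).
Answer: φ(ξ, τ) = exp(-τ)sin(ξ - τ/2)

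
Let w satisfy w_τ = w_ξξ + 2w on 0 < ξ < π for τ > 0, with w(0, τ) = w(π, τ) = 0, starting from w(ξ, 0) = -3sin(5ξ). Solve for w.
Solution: Substitute w = exp(2τ)u.
Then w_τ = exp(2τ)(u_τ + 2u), w_ξξ = exp(2τ)u_ξξ; substituting and dividing by exp(2τ), the lower-order terms cancel: u_τ = u_ξξ (standard heat equation).
Data for u: u(ξ,0) = w(ξ,0) = -3sin(5ξ). The boundary conditions carry over: u(0,τ) = u(π,τ) = 0.
Separating variables: u = Σ c_n exp(-n²τ) sin(nξ). From u(ξ,0) = -3sin(5ξ): c_5=-3.
So u(ξ,τ) = -3exp(-25τ)sin(5ξ), and w(ξ,τ) = exp(2τ)u(ξ,τ).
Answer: w(ξ, τ) = -3exp(-23τ)sin(5ξ)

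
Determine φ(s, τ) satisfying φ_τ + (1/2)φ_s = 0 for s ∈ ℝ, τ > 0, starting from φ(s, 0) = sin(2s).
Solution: By method of characteristics (waves move right with speed 1/2):
Along characteristics s - (1/2)τ = const, φ is constant, so φ(s,τ) = f(s - (1/2)τ) with f = φ(·, 0).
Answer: φ(s, τ) = sin(2s - τ)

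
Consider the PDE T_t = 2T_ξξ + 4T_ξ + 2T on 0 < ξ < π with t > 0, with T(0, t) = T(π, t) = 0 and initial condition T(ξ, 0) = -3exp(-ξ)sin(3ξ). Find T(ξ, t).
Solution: Substitute T = exp(-ξ)u.
Then T_ξ = exp(-ξ)(u_ξ - u), T_ξξ = exp(-ξ)(u_ξξ - 2u_ξ + u), T_t = exp(-ξ)u_t; substituting and dividing by exp(-ξ), the lower-order terms cancel: u_t = 2u_ξξ (standard heat equation).
Data for u: u(ξ,0) = exp(ξ)T(ξ,0) = -3sin(3ξ). The boundary conditions carry over: u(0,t) = u(π,t) = 0.
Separating variables: u = Σ c_n exp(-2n²t) sin(nξ). From u(ξ,0) = -3sin(3ξ): c_3=-3.
So u(ξ,t) = -3exp(-18t)sin(3ξ), and T(ξ,t) = exp(-ξ)u(ξ,t).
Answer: T(ξ, t) = -3exp(-18t)exp(-ξ)sin(3ξ)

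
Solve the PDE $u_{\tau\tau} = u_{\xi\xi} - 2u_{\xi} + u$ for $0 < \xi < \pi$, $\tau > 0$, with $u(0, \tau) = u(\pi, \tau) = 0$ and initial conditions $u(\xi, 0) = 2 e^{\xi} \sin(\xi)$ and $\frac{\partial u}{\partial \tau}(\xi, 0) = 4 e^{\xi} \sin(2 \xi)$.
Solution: Substitute $u = e^{\xi}w$, i.e. $w = e^{-\xi}u$.
By the product rule, $u_{\xi} = e^{\xi}(w_{\xi} + w)$, $u_{\xi\xi} = e^{\xi}(w_{\xi\xi} + 2w_{\xi} + w)$, $u_{\tau\tau} = e^{\xi}w_{\tau\tau}$.
Substituting into the PDE and dividing by $e^{\xi}$: $w_{\tau\tau} = (w_{\xi\xi} + 2w_{\xi} + w) - 2(w_{\xi} + w) + w$.
The lower-order terms cancel, leaving the standard wave equation $w_{\tau\tau} = w_{\xi\xi}$.
Initial data for $w$: $w(\xi,0) = e^{-\xi}u(\xi,0) = 2 \sin(\xi)$; $w_{\tau}(\xi,0) = e^{-\xi}u_{\tau}(\xi,0) = 4 \sin(2 \xi)$. The boundary conditions carry over: $w(0,\tau) = w(\pi,\tau) = 0$.
Solve for $w$:
  Using separation of variables $w = X(\xi)T(\tau)$:
  Eigenfunctions: $\sin(n\xi)$, $n = 1, 2, 3, \ldots$
  General solution: $w(\xi, \tau) = \sum [A_n \cos(n \tau) + B_n \sin(n \tau)] \sin(n\xi)$
  From $w(\xi,0) = 2 \sin(\xi)$: $A_1=2$. From $w_{\tau}(\xi,0) = 4 \sin(2 \xi)$, using $w_{\tau}(\xi,0) = \sum \omega_n B_n \sin(n\xi)$ with $\omega_n = n$: $B_2 = 4/2 = 2$.
Hence $w(\xi,\tau) = 2 \sin(\xi) \cos(\tau) + 2 \sin(2 \xi) \sin(2 \tau)$.
Transform back: $u(\xi,\tau) = e^{\xi}w(\xi,\tau)$.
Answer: $u(\xi, \tau) = 2 e^{\xi} \sin(2 \tau) \sin(2 \xi) + 2 e^{\xi} \sin(\xi) \cos(\tau)$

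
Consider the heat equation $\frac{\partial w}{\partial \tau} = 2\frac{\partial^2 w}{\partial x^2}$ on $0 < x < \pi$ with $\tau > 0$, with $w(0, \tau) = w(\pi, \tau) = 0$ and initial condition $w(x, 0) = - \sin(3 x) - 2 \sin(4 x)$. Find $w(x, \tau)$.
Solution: Using separation of variables $w = X(x)T(\tau)$:
Eigenfunctions: $\sin(nx)$, $n = 1, 2, 3, \ldots$
General solution: $w(x, \tau) = \sum c_n \sin(nx) e^{-2n^2 \tau}$
Matching $w(x,0) = - \sin(3 x) - 2 \sin(4 x)$ term by term: $c_3=-1, c_4=-2$.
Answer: $w(x, \tau) = - e^{-18 \tau} \sin(3 x) - 2 e^{-32 \tau} \sin(4 x)$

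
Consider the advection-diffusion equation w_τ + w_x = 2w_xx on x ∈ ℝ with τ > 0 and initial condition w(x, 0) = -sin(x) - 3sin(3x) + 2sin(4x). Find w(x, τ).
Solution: Change to a moving frame: let η = x - τ, σ = τ and write w(x,τ) = u(η,σ).
By the chain rule w_τ = u_σ - u_η, w_x = u_η, w_xx = u_ηη.
Then w_τ + w_x = u_σ: the advection term cancels and the PDE becomes the heat equation u_σ = 2u_ηη on η ∈ ℝ.
Initial data: u(η,0) = w(η,0) = -sin(η) - 3sin(3η) + 2sin(4η).
On η ∈ ℝ each mode satisfies (sin(nη))″ = -n² sin(nη), so exp(-2n²σ) sin(nη) solves the heat equation; by superposition u(η,σ) = Σ c_n exp(-2n²σ) sin(nη).
Reading off the coefficients: c_1=-1, c_3=-3, c_4=2, so u(η,σ) = -exp(-2σ)sin(η) - 3exp(-18σ)sin(3η) + 2exp(-32σ)sin(4η).
Substituting back η = x - τ, σ = τ: w(x,τ) = u(x - τ, τ).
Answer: w(x, τ) = -exp(-2τ)sin(x - τ) - 3exp(-18τ)sin(3x - 3τ) + 2exp(-32τ)sin(4x - 4τ)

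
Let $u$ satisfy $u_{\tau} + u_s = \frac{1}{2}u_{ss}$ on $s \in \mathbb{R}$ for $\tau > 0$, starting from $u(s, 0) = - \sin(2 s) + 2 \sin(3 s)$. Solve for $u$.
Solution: Change to a moving frame: let $\eta = s - \tau$, $\sigma = \tau$ and write $u(s,\tau) = w(\eta,\sigma)$.
By the chain rule $u_{\tau} = w_{\sigma} - w_{\eta}$, $u_s = w_{\eta}$, $u_{ss} = w_{\eta\eta}$.
Then $u_{\tau} + u_s = w_{\sigma}$: the advection term cancels and the PDE becomes the heat equation $w_{\sigma} = \frac{1}{2}w_{\eta\eta}$ on $\eta \in \mathbb{R}$.
Initial data: $w(\eta,0) = u(\eta,0) = - \sin(2 \eta) + 2 \sin(3 \eta)$.
On $\eta \in \mathbb{R}$ each mode satisfies $(\sin(n\eta))'' = -n^2 \sin(n\eta)$, so $e^{-n^2\sigma/2} \sin(n\eta)$ solves the heat equation; by superposition $w(\eta,\sigma) = \sum c_n e^{-n^2\sigma/2} \sin(n\eta)$.
Reading off the coefficients: $c_2=-1, c_3=2$, so $w(\eta,\sigma) = - e^{-2 \sigma} \sin(2 \eta) + 2 e^{-9 \sigma/2} \sin(3 \eta)$.
Substituting back $\eta = s - \tau$, $\sigma = \tau$: $u(s,\tau) = w(s - \tau, \tau)$.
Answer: $u(s, \tau) = e^{-2 \tau} \sin(2 \tau - 2 s) - 2 e^{-9 \tau/2} \sin(3 \tau - 3 s)$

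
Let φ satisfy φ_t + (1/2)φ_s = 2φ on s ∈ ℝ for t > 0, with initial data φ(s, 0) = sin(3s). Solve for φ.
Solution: Substitute φ = exp(2t)u, i.e. u = exp(-2t)φ.
By the product rule, φ_t = exp(2t)(u_t + 2u), φ_s = exp(2t)u_s.
Substituting into the PDE and dividing by exp(2t): u_t + 2u + (1/2)u_s = 2u.
The lower-order terms cancel, leaving the standard advection equation u_t + (1/2)u_s = 0.
Initial data for u: u(s,0) = φ(s,0) = sin(3s).
Solve for u:
  By method of characteristics (waves move right with speed 1/2):
  Along characteristics s - (1/2)t = const, u is constant, so u(s,t) = f(s - (1/2)t) with f = u(·, 0).
Hence u(s,t) = sin(3s - 3t/2).
Transform back: φ(s,t) = exp(2t)u(s,t).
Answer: φ(s, t) = exp(2t)sin(3s - 3t/2)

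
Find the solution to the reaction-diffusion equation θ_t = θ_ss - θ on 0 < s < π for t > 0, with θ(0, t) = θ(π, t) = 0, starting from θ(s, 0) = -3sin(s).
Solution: Substitute θ = exp(-t)u.
Then θ_t = exp(-t)(u_t - u), θ_ss = exp(-t)u_ss; substituting and dividing by exp(-t), the lower-order terms cancel: u_t = u_ss (standard heat equation).
Data for u: u(s,0) = θ(s,0) = -3sin(s). The boundary conditions carry over: u(0,t) = u(π,t) = 0.
Separating variables: u = Σ c_n exp(-n²t) sin(ns). From u(s,0) = -3sin(s): c_1=-3.
So u(s,t) = -3exp(-t)sin(s), and θ(s,t) = exp(-t)u(s,t).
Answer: θ(s, t) = -3exp(-2t)sin(s)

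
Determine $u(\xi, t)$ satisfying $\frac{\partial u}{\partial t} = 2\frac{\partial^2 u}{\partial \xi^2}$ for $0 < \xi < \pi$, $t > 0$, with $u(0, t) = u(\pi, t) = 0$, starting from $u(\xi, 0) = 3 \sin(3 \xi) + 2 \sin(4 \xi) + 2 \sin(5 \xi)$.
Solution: Using separation of variables $u = X(\xi)T(t)$:
Eigenfunctions: $\sin(n\xi)$, $n = 1, 2, 3, \ldots$
General solution: $u(\xi, t) = \sum c_n \sin(n\xi) e^{-2n^2 t}$
Matching $u(\xi,0) = 3 \sin(3 \xi) + 2 \sin(4 \xi) + 2 \sin(5 \xi)$ term by term: $c_3=3, c_4=2, c_5=2$.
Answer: $u(\xi, t) = 3 e^{-18 t} \sin(3 \xi) + 2 e^{-32 t} \sin(4 \xi) + 2 e^{-50 t} \sin(5 \xi)$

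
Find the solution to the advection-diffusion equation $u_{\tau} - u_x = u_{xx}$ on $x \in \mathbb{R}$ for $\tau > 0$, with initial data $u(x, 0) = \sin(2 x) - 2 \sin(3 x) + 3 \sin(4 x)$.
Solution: Change to a moving frame: let $\eta = x + \tau$, $\sigma = \tau$ and write $u(x,\tau) = w(\eta,\sigma)$.
By the chain rule $u_{\tau} = w_{\sigma} + w_{\eta}$, $u_x = w_{\eta}$, $u_{xx} = w_{\eta\eta}$.
Then $u_{\tau} - u_x = w_{\sigma}$: the advection term cancels and the PDE becomes the heat equation $w_{\sigma} = w_{\eta\eta}$ on $\eta \in \mathbb{R}$.
Initial data: $w(\eta,0) = u(\eta,0) = \sin(2 \eta) - 2 \sin(3 \eta) + 3 \sin(4 \eta)$.
On $\eta \in \mathbb{R}$ each mode satisfies $(\sin(n\eta))'' = -n^2 \sin(n\eta)$, so $e^{-n^2\sigma} \sin(n\eta)$ solves the heat equation; by superposition $w(\eta,\sigma) = \sum c_n e^{-n^2\sigma} \sin(n\eta)$.
Reading off the coefficients: $c_2=1, c_3=-2, c_4=3$, so $w(\eta,\sigma) = e^{-4 \sigma} \sin(2 \eta) - 2 e^{-9 \sigma} \sin(3 \eta) + 3 e^{-16 \sigma} \sin(4 \eta)$.
Substituting back $\eta = x + \tau$, $\sigma = \tau$: $u(x,\tau) = w(x + \tau, \tau)$.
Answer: $u(x, \tau) = e^{-4 \tau} \sin(2 \tau + 2 x) - 2 e^{-9 \tau} \sin(3 \tau + 3 x) + 3 e^{-16 \tau} \sin(4 \tau + 4 x)$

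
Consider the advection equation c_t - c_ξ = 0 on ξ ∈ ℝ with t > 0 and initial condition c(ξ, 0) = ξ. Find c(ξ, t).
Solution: By characteristics (dξ/dt = -1), c(ξ,t) = f(ξ + t) with f = c(·, 0).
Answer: c(ξ, t) = t + ξ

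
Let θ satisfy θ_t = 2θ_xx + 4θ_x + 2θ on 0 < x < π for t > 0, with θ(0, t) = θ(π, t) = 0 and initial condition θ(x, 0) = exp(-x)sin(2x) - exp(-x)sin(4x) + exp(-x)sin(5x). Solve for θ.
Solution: Substitute θ = exp(-x)u.
Then θ_x = exp(-x)(u_x - u), θ_xx = exp(-x)(u_xx - 2u_x + u), θ_t = exp(-x)u_t; substituting and dividing by exp(-x), the lower-order terms cancel: u_t = 2u_xx (standard heat equation).
Data for u: u(x,0) = exp(x)θ(x,0) = sin(2x) - sin(4x) + sin(5x). The boundary conditions carry over: u(0,t) = u(π,t) = 0.
Separating variables: u = Σ c_n exp(-2n²t) sin(nx). From u(x,0) = sin(2x) - sin(4x) + sin(5x): c_2=1, c_4=-1, c_5=1.
So u(x,t) = exp(-8t)sin(2x) - exp(-32t)sin(4x) + exp(-50t)sin(5x), and θ(x,t) = exp(-x)u(x,t).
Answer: θ(x, t) = exp(-8t)exp(-x)sin(2x) - exp(-32t)exp(-x)sin(4x) + exp(-50t)exp(-x)sin(5x)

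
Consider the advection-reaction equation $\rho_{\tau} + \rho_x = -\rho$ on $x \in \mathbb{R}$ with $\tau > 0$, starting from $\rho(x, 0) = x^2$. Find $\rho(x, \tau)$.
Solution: Substitute $\rho = e^{-\tau}u$.
Then $\rho_{\tau} = e^{-\tau}(u_{\tau} - u)$, $\rho_x = e^{-\tau}u_x$; substituting and dividing by $e^{-\tau}$, the lower-order terms cancel: $u_{\tau} + u_x = 0$ (standard advection equation).
Data for $u$: $u(x,0) = \rho(x,0) = x^2$.
By characteristics ($dx/d\tau = 1$), $u(x,\tau) = f(x - \tau)$ with $f = u( \cdot , 0)$.
So $u(x,\tau) = x^2 - 2 x \tau + \tau^2$, and $\rho(x,\tau) = e^{-\tau}u(x,\tau)$.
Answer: $\rho(x, \tau) = \tau^2 e^{-\tau} - 2 \tau x e^{-\tau} + x^2 e^{-\tau}$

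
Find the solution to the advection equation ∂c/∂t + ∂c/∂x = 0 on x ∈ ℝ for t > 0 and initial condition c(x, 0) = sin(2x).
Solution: By characteristics (dx/dt = 1), c(x,t) = f(x - t) with f = c(·, 0).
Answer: c(x, t) = -sin(2t - 2x)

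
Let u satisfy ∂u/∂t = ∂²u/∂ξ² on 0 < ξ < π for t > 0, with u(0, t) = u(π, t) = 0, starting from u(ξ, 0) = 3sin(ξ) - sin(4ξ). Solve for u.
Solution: Using separation of variables u = X(ξ)T(t):
Eigenfunctions: sin(nξ), n = 1, 2, 3, ...
General solution: u(ξ, t) = Σ c_n sin(nξ) exp(-n² t)
Matching u(ξ,0) = 3sin(ξ) - sin(4ξ) term by term: c_1=3, c_4=-1.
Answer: u(ξ, t) = 3exp(-t)sin(ξ) - exp(-16t)sin(4ξ)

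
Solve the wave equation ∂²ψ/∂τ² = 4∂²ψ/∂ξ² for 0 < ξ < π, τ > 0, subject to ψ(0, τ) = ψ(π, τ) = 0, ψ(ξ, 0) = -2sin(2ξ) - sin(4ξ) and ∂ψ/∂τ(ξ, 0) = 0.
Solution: Using separation of variables ψ = X(ξ)T(τ):
Eigenfunctions: sin(nξ), n = 1, 2, 3, ...
General solution: ψ(ξ, τ) = Σ [A_n cos(2n τ) + B_n sin(2n τ)] sin(nξ)
From ψ(ξ,0) = -2sin(2ξ) - sin(4ξ): A_2=-2, A_4=-1. From ψ_τ(ξ,0) = 0: all B_n = 0.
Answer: ψ(ξ, τ) = -2sin(2ξ)cos(4τ) - sin(4ξ)cos(8τ)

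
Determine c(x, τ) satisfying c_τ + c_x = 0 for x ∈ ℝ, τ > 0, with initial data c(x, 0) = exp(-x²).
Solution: By method of characteristics (waves move right with speed 1):
Along characteristics x - τ = const, c is constant, so c(x,τ) = f(x - τ) with f = c(·, 0).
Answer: c(x, τ) = exp(-(x - τ)²)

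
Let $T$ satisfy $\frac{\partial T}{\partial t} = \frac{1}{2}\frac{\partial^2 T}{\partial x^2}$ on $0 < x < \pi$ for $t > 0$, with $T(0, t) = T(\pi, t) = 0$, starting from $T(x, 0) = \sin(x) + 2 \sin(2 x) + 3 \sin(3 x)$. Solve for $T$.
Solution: Separating variables: $T = \sum c_n e^{-n^2t/2} \sin(nx)$. From $T(x,0) = \sin(x) + 2 \sin(2 x) + 3 \sin(3 x)$: $c_1=1, c_2=2, c_3=3$.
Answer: $T(x, t) = 2 e^{-2 t} \sin(2 x) + e^{-t/2} \sin(x) + 3 e^{-9 t/2} \sin(3 x)$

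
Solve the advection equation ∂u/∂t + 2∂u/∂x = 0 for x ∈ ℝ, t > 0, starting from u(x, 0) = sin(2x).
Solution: By characteristics (dx/dt = 2), u(x,t) = f(x - 2t) with f = u(·, 0).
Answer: u(x, t) = -sin(4t - 2x)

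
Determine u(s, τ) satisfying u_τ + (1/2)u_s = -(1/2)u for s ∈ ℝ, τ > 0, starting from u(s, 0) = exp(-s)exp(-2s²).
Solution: Substitute u = exp(-s)w.
Then u_s = exp(-s)(w_s - w), u_τ = exp(-s)w_τ; substituting and dividing by exp(-s), the lower-order terms cancel: w_τ + (1/2)w_s = 0 (standard advection equation).
Data for w: w(s,0) = exp(s)u(s,0) = exp(-2s²).
By characteristics (ds/dτ = 1/2), w(s,τ) = f(s - (1/2)τ) with f = w(·, 0).
So w(s,τ) = exp(-2(s - τ/2)²), and u(s,τ) = exp(-s)w(s,τ).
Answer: u(s, τ) = exp(-s)exp(-2(s - τ/2)²)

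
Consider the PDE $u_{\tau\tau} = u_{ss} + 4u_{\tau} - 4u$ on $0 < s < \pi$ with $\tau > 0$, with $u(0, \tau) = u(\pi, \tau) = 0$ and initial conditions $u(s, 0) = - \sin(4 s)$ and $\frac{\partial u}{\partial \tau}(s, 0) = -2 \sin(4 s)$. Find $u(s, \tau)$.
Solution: Substitute $u = e^{2\tau}w$.
Then $u_{\tau} = e^{2\tau}(w_{\tau} + 2w)$, $u_{\tau\tau} = e^{2\tau}(w_{\tau\tau} + 4w_{\tau} + 4w)$, $u_{ss} = e^{2\tau}w_{ss}$; substituting and dividing by $e^{2\tau}$, the lower-order terms cancel: $w_{\tau\tau} = w_{ss}$ (standard wave equation).
Data for $w$: $w(s,0) = u(s,0) = - \sin(4 s)$; $w_{\tau}(s,0) = u_{\tau}(s,0) - 2u(s,0) = 0$. The boundary conditions carry over: $w(0,\tau) = w(\pi,\tau) = 0$.
Separating variables: $w = \sum [A_n \cos(\omega_n \tau) + B_n \sin(\omega_n \tau)] \sin(ns)$, $\omega_n = n$. From ICs: $A_4=-1$.
So $w(s,\tau) = - \sin(4 s) \cos(4 \tau)$, and $u(s,\tau) = e^{2\tau}w(s,\tau)$.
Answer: $u(s, \tau) = - e^{2 \tau} \sin(4 s) \cos(4 \tau)$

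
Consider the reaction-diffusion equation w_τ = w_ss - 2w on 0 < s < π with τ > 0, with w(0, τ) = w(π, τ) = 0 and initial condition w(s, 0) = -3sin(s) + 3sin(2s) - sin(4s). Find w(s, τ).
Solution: Substitute w = exp(-2τ)u, i.e. u = exp(2τ)w.
By the product rule, w_τ = exp(-2τ)(u_τ - 2u), w_ss = exp(-2τ)u_ss.
Substituting into the PDE and dividing by exp(-2τ): u_τ - 2u = u_ss - 2u.
The lower-order terms cancel, leaving the standard heat equation u_τ = u_ss.
Initial data for u: u(s,0) = w(s,0) = -3sin(s) + 3sin(2s) - sin(4s). The boundary conditions carry over: u(0,τ) = u(π,τ) = 0.
Solve for u:
  Using separation of variables u = X(s)T(τ):
  Eigenfunctions: sin(ns), n = 1, 2, 3, ...
  General solution: u(s, τ) = Σ c_n sin(ns) exp(-n² τ)
  Matching u(s,0) = -3sin(s) + 3sin(2s) - sin(4s) term by term: c_1=-3, c_2=3, c_4=-1.
Hence u(s,τ) = -3exp(-τ)sin(s) + 3exp(-4τ)sin(2s) - exp(-16τ)sin(4s).
Transform back: w(s,τ) = exp(-2τ)u(s,τ).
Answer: w(s, τ) = -3exp(-3τ)sin(s) + 3exp(-6τ)sin(2s) - exp(-18τ)sin(4s)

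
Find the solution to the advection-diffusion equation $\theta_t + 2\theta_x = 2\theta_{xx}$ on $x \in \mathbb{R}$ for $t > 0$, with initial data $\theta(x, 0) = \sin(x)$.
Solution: Moving frame: $\eta = x - 2t$, $\sigma = t$, $\theta = u(\eta,\sigma)$, so $\theta_t = u_{\sigma} - 2u_{\eta}$ and $\theta_{xx} = u_{\eta\eta}$.
Hence $\theta_t + 2\theta_x = u_{\sigma}$ and the PDE becomes the heat equation $u_{\sigma} = 2u_{\eta\eta}$ on $\eta \in \mathbb{R}$.
Initial data: $u(\eta,0) = \theta(\eta,0) = \sin(\eta)$. Each mode $\sin(n\eta)$ decays as $e^{-2n^2\sigma}$ on $\mathbb{R}$, so $u(\eta,\sigma) = \sum c_n e^{-2n^2\sigma} \sin(n\eta)$ with $c_1=1$: $u(\eta,\sigma) = e^{-2 \sigma} \sin(\eta)$.
Substituting back: $\theta(x,t) = u(x - 2t, t)$.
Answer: $\theta(x, t) = - e^{-2 t} \sin(2 t - x)$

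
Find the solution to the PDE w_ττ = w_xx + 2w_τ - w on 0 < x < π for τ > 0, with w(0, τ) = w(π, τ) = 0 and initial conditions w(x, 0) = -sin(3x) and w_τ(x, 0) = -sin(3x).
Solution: Substitute w = exp(τ)u.
Then w_τ = exp(τ)(u_τ + u), w_ττ = exp(τ)(u_ττ + 2u_τ + u), w_xx = exp(τ)u_xx; substituting and dividing by exp(τ), the lower-order terms cancel: u_ττ = u_xx (standard wave equation).
Data for u: u(x,0) = w(x,0) = -sin(3x); u_τ(x,0) = w_τ(x,0) - w(x,0) = 0. The boundary conditions carry over: u(0,τ) = u(π,τ) = 0.
Separating variables: u = Σ [A_n cos(ω_n τ) + B_n sin(ω_n τ)] sin(nx), ω_n = n. From ICs: A_3=-1.
So u(x,τ) = -sin(3x)cos(3τ), and w(x,τ) = exp(τ)u(x,τ).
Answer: w(x, τ) = -exp(τ)sin(3x)cos(3τ)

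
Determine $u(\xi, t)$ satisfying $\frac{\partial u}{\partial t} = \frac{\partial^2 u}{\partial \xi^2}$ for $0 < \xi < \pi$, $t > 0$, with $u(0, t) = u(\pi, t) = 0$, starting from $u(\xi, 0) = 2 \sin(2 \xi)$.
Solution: Using separation of variables $u = X(\xi)T(t)$:
Eigenfunctions: $\sin(n\xi)$, $n = 1, 2, 3, \ldots$
General solution: $u(\xi, t) = \sum c_n \sin(n\xi) e^{-n^2 t}$
Matching $u(\xi,0) = 2 \sin(2 \xi)$ term by term: $c_2=2$.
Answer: $u(\xi, t) = 2 e^{-4 t} \sin(2 \xi)$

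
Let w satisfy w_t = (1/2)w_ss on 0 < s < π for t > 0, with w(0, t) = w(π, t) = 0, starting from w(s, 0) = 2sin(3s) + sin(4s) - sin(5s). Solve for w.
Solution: Separating variables: w = Σ c_n exp(-n²t/2) sin(ns). From w(s,0) = 2sin(3s) + sin(4s) - sin(5s): c_3=2, c_4=1, c_5=-1.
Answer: w(s, t) = exp(-8t)sin(4s) + 2exp(-9t/2)sin(3s) - exp(-25t/2)sin(5s)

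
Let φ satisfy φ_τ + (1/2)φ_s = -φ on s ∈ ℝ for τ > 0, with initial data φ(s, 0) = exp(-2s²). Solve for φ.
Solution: Substitute φ = exp(-τ)u, i.e. u = exp(τ)φ.
By the product rule, φ_τ = exp(-τ)(u_τ - u), φ_s = exp(-τ)u_s.
Substituting into the PDE and dividing by exp(-τ): u_τ - u + (1/2)u_s = -u.
The lower-order terms cancel, leaving the standard advection equation u_τ + (1/2)u_s = 0.
Initial data for u: u(s,0) = φ(s,0) = exp(-2s²).
Solve for u:
  By method of characteristics (waves move right with speed 1/2):
  Along characteristics s - (1/2)τ = const, u is constant, so u(s,τ) = f(s - (1/2)τ) with f = u(·, 0).
Hence u(s,τ) = exp(-2(s - τ/2)²).
Transform back: φ(s,τ) = exp(-τ)u(s,τ).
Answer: φ(s, τ) = exp(-τ)exp(-2(s - τ/2)²)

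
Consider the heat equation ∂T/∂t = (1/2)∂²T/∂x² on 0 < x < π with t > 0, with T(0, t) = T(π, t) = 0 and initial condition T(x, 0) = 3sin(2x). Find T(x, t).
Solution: Using separation of variables T = X(x)G(t):
Eigenfunctions: sin(nx), n = 1, 2, 3, ...
General solution: T(x, t) = Σ c_n sin(nx) exp(-n² t/2)
Matching T(x,0) = 3sin(2x) term by term: c_2=3.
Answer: T(x, t) = 3exp(-2t)sin(2x)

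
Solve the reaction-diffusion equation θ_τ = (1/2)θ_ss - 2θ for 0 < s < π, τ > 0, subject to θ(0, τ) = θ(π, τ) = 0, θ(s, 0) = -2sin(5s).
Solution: Substitute θ = exp(-2τ)u.
Then θ_τ = exp(-2τ)(u_τ - 2u), θ_ss = exp(-2τ)u_ss; substituting and dividing by exp(-2τ), the lower-order terms cancel: u_τ = (1/2)u_ss (standard heat equation).
Data for u: u(s,0) = θ(s,0) = -2sin(5s). The boundary conditions carry over: u(0,τ) = u(π,τ) = 0.
Separating variables: u = Σ c_n exp(-n²τ/2) sin(ns). From u(s,0) = -2sin(5s): c_5=-2.
So u(s,τ) = -2exp(-25τ/2)sin(5s), and θ(s,τ) = exp(-2τ)u(s,τ).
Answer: θ(s, τ) = -2exp(-29τ/2)sin(5s)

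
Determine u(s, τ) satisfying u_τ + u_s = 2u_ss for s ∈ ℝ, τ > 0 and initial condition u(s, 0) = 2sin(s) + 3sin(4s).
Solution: Change to a moving frame: let η = s - τ, σ = τ and write u(s,τ) = w(η,σ).
By the chain rule u_τ = w_σ - w_η, u_s = w_η, u_ss = w_ηη.
Then u_τ + u_s = w_σ: the advection term cancels and the PDE becomes the heat equation w_σ = 2w_ηη on η ∈ ℝ.
Initial data: w(η,0) = u(η,0) = 2sin(η) + 3sin(4η).
On η ∈ ℝ each mode satisfies (sin(nη))″ = -n² sin(nη), so exp(-2n²σ) sin(nη) solves the heat equation; by superposition w(η,σ) = Σ c_n exp(-2n²σ) sin(nη).
Reading off the coefficients: c_1=2, c_4=3, so w(η,σ) = 2exp(-2σ)sin(η) + 3exp(-32σ)sin(4η).
Substituting back η = s - τ, σ = τ: u(s,τ) = w(s - τ, τ).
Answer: u(s, τ) = 2exp(-2τ)sin(s - τ) + 3exp(-32τ)sin(4s - 4τ)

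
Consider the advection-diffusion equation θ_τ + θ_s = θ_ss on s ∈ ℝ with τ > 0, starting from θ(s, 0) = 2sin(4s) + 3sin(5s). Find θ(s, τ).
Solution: Moving frame: η = s - τ, σ = τ, θ = u(η,σ), so θ_τ = u_σ - u_η and θ_ss = u_ηη.
Hence θ_τ + θ_s = u_σ and the PDE becomes the heat equation u_σ = u_ηη on η ∈ ℝ.
Initial data: u(η,0) = θ(η,0) = 2sin(4η) + 3sin(5η). Each mode sin(nη) decays as exp(-n²σ) on ℝ, so u(η,σ) = Σ c_n exp(-n²σ) sin(nη) with c_4=2, c_5=3: u(η,σ) = 2exp(-16σ)sin(4η) + 3exp(-25σ)sin(5η).
Substituting back: θ(s,τ) = u(s - τ, τ).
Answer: θ(s, τ) = 2exp(-16τ)sin(4s - 4τ) + 3exp(-25τ)sin(5s - 5τ)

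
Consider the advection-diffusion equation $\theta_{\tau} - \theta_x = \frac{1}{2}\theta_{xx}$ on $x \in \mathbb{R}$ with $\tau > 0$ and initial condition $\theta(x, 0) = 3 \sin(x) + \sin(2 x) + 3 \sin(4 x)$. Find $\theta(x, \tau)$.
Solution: Moving frame: $\eta = x + \tau$, $\sigma = \tau$, $\theta = u(\eta,\sigma)$, so $\theta_{\tau} = u_{\sigma} + u_{\eta}$ and $\theta_{xx} = u_{\eta\eta}$.
Hence $\theta_{\tau} - \theta_x = u_{\sigma}$ and the PDE becomes the heat equation $u_{\sigma} = \frac{1}{2}u_{\eta\eta}$ on $\eta \in \mathbb{R}$.
Initial data: $u(\eta,0) = \theta(\eta,0) = 3 \sin(\eta) + \sin(2 \eta) + 3 \sin(4 \eta)$. Each mode $\sin(n\eta)$ decays as $e^{-n^2\sigma/2}$ on $\mathbb{R}$, so $u(\eta,\sigma) = \sum c_n e^{-n^2\sigma/2} \sin(n\eta)$ with $c_1=3, c_2=1, c_4=3$: $u(\eta,\sigma) = e^{-2 \sigma} \sin(2 \eta) + 3 e^{-8 \sigma} \sin(4 \eta) + 3 e^{-\sigma/2} \sin(\eta)$.
Substituting back: $\theta(x,\tau) = u(x + \tau, \tau)$.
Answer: $\theta(x, \tau) = e^{-2 \tau} \sin(2 \tau + 2 x) + 3 e^{-8 \tau} \sin(4 \tau + 4 x) + 3 e^{-\tau/2} \sin(\tau + x)$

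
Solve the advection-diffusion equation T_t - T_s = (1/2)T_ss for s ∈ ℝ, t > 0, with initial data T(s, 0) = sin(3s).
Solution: Change to a moving frame: let η = s + t, σ = t and write T(s,t) = u(η,σ).
By the chain rule T_t = u_σ + u_η, T_s = u_η, T_ss = u_ηη.
Then T_t - T_s = u_σ: the advection term cancels and the PDE becomes the heat equation u_σ = (1/2)u_ηη on η ∈ ℝ.
Initial data: u(η,0) = T(η,0) = sin(3η).
On η ∈ ℝ each mode satisfies (sin(nη))″ = -n² sin(nη), so exp(-n²σ/2) sin(nη) solves the heat equation; by superposition u(η,σ) = Σ c_n exp(-n²σ/2) sin(nη).
Reading off the coefficients: c_3=1, so u(η,σ) = exp(-9σ/2)sin(3η).
Substituting back η = s + t, σ = t: T(s,t) = u(s + t, t).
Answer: T(s, t) = exp(-9t/2)sin(3s + 3t)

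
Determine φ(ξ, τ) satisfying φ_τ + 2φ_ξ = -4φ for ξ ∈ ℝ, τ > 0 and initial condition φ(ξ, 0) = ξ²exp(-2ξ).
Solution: Substitute φ = exp(-2ξ)u.
Then φ_ξ = exp(-2ξ)(u_ξ - 2u), φ_τ = exp(-2ξ)u_τ; substituting and dividing by exp(-2ξ), the lower-order terms cancel: u_τ + 2u_ξ = 0 (standard advection equation).
Data for u: u(ξ,0) = exp(2ξ)φ(ξ,0) = ξ².
By characteristics (dξ/dτ = 2), u(ξ,τ) = f(ξ - 2τ) with f = u(·, 0).
So u(ξ,τ) = ξ² - 4ξτ + 4τ², and φ(ξ,τ) = exp(-2ξ)u(ξ,τ).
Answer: φ(ξ, τ) = ξ²exp(-2ξ) - 4ξτexp(-2ξ) + 4τ²exp(-2ξ)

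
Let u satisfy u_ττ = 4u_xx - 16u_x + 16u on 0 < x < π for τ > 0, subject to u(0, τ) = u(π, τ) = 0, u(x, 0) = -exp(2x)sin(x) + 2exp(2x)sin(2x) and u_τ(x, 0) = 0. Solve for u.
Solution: Substitute u = exp(2x)w.
Then u_x = exp(2x)(w_x + 2w), u_xx = exp(2x)(w_xx + 4w_x + 4w), u_ττ = exp(2x)w_ττ; substituting and dividing by exp(2x), the lower-order terms cancel: w_ττ = 4w_xx (standard wave equation).
Data for w: w(x,0) = exp(-2x)u(x,0) = -sin(x) + 2sin(2x); w_τ(x,0) = exp(-2x)u_τ(x,0) = 0. The boundary conditions carry over: w(0,τ) = w(π,τ) = 0.
Separating variables: w = Σ [A_n cos(ω_n τ) + B_n sin(ω_n τ)] sin(nx), ω_n = 2n. From ICs: A_1=-1, A_2=2.
So w(x,τ) = -sin(x)cos(2τ) + 2sin(2x)cos(4τ), and u(x,τ) = exp(2x)w(x,τ).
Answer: u(x, τ) = -exp(2x)sin(x)cos(2τ) + 2exp(2x)sin(2x)cos(4τ)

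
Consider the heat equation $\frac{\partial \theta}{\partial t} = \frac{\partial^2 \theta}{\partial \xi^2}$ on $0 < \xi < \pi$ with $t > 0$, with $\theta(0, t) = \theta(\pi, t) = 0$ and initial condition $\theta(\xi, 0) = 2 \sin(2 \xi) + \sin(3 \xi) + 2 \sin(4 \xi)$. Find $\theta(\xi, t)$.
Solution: Separating variables: $\theta = \sum c_n e^{-n^2t} \sin(n\xi)$. From $\theta(\xi,0) = 2 \sin(2 \xi) + \sin(3 \xi) + 2 \sin(4 \xi)$: $c_2=2, c_3=1, c_4=2$.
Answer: $\theta(\xi, t) = 2 e^{-4 t} \sin(2 \xi) + e^{-9 t} \sin(3 \xi) + 2 e^{-16 t} \sin(4 \xi)$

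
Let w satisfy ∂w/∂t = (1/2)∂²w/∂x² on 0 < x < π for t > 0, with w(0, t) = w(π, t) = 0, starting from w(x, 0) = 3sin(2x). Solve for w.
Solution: Using separation of variables w = X(x)T(t):
Eigenfunctions: sin(nx), n = 1, 2, 3, ...
General solution: w(x, t) = Σ c_n sin(nx) exp(-n² t/2)
Matching w(x,0) = 3sin(2x) term by term: c_2=3.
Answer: w(x, t) = 3exp(-2t)sin(2x)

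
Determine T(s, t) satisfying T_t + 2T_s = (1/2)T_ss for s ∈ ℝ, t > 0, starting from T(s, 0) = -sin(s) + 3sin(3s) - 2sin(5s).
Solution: Moving frame: η = s - 2t, σ = t, T = u(η,σ), so T_t = u_σ - 2u_η and T_ss = u_ηη.
Hence T_t + 2T_s = u_σ and the PDE becomes the heat equation u_σ = (1/2)u_ηη on η ∈ ℝ.
Initial data: u(η,0) = T(η,0) = -sin(η) + 3sin(3η) - 2sin(5η). Each mode sin(nη) decays as exp(-n²σ/2) on ℝ, so u(η,σ) = Σ c_n exp(-n²σ/2) sin(nη) with c_1=-1, c_3=3, c_5=-2: u(η,σ) = -exp(-σ/2)sin(η) + 3exp(-9σ/2)sin(3η) - 2exp(-25σ/2)sin(5η).
Substituting back: T(s,t) = u(s - 2t, t).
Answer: T(s, t) = -exp(-t/2)sin(s - 2t) + 3exp(-9t/2)sin(3s - 6t) - 2exp(-25t/2)sin(5s - 10t)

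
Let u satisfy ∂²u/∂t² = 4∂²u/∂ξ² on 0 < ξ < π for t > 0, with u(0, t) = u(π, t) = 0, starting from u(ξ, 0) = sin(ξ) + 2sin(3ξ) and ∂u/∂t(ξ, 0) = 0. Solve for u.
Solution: Separating variables: u = Σ [A_n cos(ω_n t) + B_n sin(ω_n t)] sin(nξ), ω_n = 2n. From ICs: A_1=1, A_3=2.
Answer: u(ξ, t) = sin(ξ)cos(2t) + 2sin(3ξ)cos(6t)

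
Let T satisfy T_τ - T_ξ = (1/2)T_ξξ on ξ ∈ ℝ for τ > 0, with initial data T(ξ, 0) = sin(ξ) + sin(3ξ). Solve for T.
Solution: Moving frame: η = ξ + τ, σ = τ, T = u(η,σ), so T_τ = u_σ + u_η and T_ξξ = u_ηη.
Hence T_τ - T_ξ = u_σ and the PDE becomes the heat equation u_σ = (1/2)u_ηη on η ∈ ℝ.
Initial data: u(η,0) = T(η,0) = sin(η) + sin(3η). Each mode sin(nη) decays as exp(-n²σ/2) on ℝ, so u(η,σ) = Σ c_n exp(-n²σ/2) sin(nη) with c_1=1, c_3=1: u(η,σ) = exp(-σ/2)sin(η) + exp(-9σ/2)sin(3η).
Substituting back: T(ξ,τ) = u(ξ + τ, τ).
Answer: T(ξ, τ) = exp(-τ/2)sin(ξ + τ) + exp(-9τ/2)sin(3ξ + 3τ)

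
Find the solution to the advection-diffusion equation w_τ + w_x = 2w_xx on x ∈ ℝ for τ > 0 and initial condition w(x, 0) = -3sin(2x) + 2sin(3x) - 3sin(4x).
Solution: Moving frame: η = x - τ, σ = τ, w = u(η,σ), so w_τ = u_σ - u_η and w_xx = u_ηη.
Hence w_τ + w_x = u_σ and the PDE becomes the heat equation u_σ = 2u_ηη on η ∈ ℝ.
Initial data: u(η,0) = w(η,0) = -3sin(2η) + 2sin(3η) - 3sin(4η). Each mode sin(nη) decays as exp(-2n²σ) on ℝ, so u(η,σ) = Σ c_n exp(-2n²σ) sin(nη) with c_2=-3, c_3=2, c_4=-3: u(η,σ) = -3exp(-8σ)sin(2η) + 2exp(-18σ)sin(3η) - 3exp(-32σ)sin(4η).
Substituting back: w(x,τ) = u(x - τ, τ).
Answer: w(x, τ) = -3exp(-8τ)sin(2x - 2τ) + 2exp(-18τ)sin(3x - 3τ) - 3exp(-32τ)sin(4x - 4τ)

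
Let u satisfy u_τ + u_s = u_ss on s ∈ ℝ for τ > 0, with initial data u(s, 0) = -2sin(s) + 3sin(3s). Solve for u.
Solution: Change to a moving frame: let η = s - τ, σ = τ and write u(s,τ) = w(η,σ).
By the chain rule u_τ = w_σ - w_η, u_s = w_η, u_ss = w_ηη.
Then u_τ + u_s = w_σ: the advection term cancels and the PDE becomes the heat equation w_σ = w_ηη on η ∈ ℝ.
Initial data: w(η,0) = u(η,0) = -2sin(η) + 3sin(3η).
On η ∈ ℝ each mode satisfies (sin(nη))″ = -n² sin(nη), so exp(-n²σ) sin(nη) solves the heat equation; by superposition w(η,σ) = Σ c_n exp(-n²σ) sin(nη).
Reading off the coefficients: c_1=-2, c_3=3, so w(η,σ) = -2exp(-σ)sin(η) + 3exp(-9σ)sin(3η).
Substituting back η = s - τ, σ = τ: u(s,τ) = w(s - τ, τ).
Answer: u(s, τ) = -2exp(-τ)sin(s - τ) + 3exp(-9τ)sin(3s - 3τ)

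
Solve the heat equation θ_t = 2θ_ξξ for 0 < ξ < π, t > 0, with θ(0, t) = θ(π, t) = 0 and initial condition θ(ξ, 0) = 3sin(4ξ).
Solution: Separating variables: θ = Σ c_n exp(-2n²t) sin(nξ). From θ(ξ,0) = 3sin(4ξ): c_4=3.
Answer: θ(ξ, t) = 3exp(-32t)sin(4ξ)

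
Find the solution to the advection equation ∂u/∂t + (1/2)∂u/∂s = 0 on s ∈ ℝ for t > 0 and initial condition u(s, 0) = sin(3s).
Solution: By characteristics (ds/dt = 1/2), u(s,t) = f(s - (1/2)t) with f = u(·, 0).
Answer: u(s, t) = sin(3s - 3t/2)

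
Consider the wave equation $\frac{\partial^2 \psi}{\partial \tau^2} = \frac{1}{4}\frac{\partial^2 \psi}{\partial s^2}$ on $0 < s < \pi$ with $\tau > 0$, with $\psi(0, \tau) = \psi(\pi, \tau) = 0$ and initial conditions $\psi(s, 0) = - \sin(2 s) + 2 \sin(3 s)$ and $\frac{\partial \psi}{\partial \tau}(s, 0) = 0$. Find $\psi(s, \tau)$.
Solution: Using separation of variables $\psi = X(s)T(\tau)$:
Eigenfunctions: $\sin(ns)$, $n = 1, 2, 3, \ldots$
General solution: $\psi(s, \tau) = \sum [A_n \cos(n \tau/2) + B_n \sin(n \tau/2)] \sin(ns)$
From $\psi(s,0) = - \sin(2 s) + 2 \sin(3 s)$: $A_2=-1, A_3=2$. From $\psi_{\tau}(s,0) = 0$: all $B_n = 0$.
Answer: $\psi(s, \tau) = - \sin(2 s) \cos(\tau) + 2 \sin(3 s) \cos(3 \tau/2)$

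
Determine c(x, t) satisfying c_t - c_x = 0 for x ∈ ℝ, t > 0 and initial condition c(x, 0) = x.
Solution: By method of characteristics (waves move left with speed 1):
Along characteristics x + t = const, c is constant, so c(x,t) = f(x + t) with f = c(·, 0).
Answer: c(x, t) = t + x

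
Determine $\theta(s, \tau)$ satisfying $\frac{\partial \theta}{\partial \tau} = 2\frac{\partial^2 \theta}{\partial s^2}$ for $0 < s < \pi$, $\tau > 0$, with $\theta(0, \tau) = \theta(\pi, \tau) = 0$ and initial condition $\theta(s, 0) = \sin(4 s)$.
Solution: Using separation of variables $\theta = X(s)G(\tau)$:
Eigenfunctions: $\sin(ns)$, $n = 1, 2, 3, \ldots$
General solution: $\theta(s, \tau) = \sum c_n \sin(ns) e^{-2n^2 \tau}$
Matching $\theta(s,0) = \sin(4 s)$ term by term: $c_4=1$.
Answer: $\theta(s, \tau) = e^{-32 \tau} \sin(4 s)$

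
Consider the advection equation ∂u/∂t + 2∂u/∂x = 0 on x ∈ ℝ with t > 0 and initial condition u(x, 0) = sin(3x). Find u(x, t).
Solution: By characteristics (dx/dt = 2), u(x,t) = f(x - 2t) with f = u(·, 0).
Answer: u(x, t) = -sin(6t - 3x)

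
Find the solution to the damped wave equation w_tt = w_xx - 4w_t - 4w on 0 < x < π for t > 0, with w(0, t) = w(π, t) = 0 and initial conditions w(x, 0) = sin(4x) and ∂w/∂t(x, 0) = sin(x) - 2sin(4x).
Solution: Substitute w = exp(-2t)u, i.e. u = exp(2t)w.
By the product rule, w_t = exp(-2t)(u_t - 2u), w_tt = exp(-2t)(u_tt - 4u_t + 4u), w_xx = exp(-2t)u_xx.
Substituting into the PDE and dividing by exp(-2t): u_tt - 4u_t + 4u = u_xx - 4(u_t - 2u) - 4u.
The lower-order terms cancel, leaving the standard wave equation u_tt = u_xx.
Initial data for u: u(x,0) = w(x,0) = sin(4x); u_t(x,0) = w_t(x,0) + 2w(x,0) = sin(x). The boundary conditions carry over: u(0,t) = u(π,t) = 0.
Solve for u:
  Using separation of variables u = X(x)T(t):
  Eigenfunctions: sin(nx), n = 1, 2, 3, ...
  General solution: u(x, t) = Σ [A_n cos(n t) + B_n sin(n t)] sin(nx)
  From u(x,0) = sin(4x): A_4=1. From u_t(x,0) = sin(x), using u_t(x,0) = Σ ω_n B_n sin(nx) with ω_n = n: B_1 = 1/1 = 1.
Hence u(x,t) = sin(t)sin(x) + sin(4x)cos(4t).
Transform back: w(x,t) = exp(-2t)u(x,t).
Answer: w(x, t) = exp(-2t)sin(t)sin(x) + exp(-2t)sin(4x)cos(4t)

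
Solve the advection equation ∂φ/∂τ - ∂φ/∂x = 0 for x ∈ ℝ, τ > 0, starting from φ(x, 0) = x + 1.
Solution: By method of characteristics (waves move left with speed 1):
Along characteristics x + τ = const, φ is constant, so φ(x,τ) = f(x + τ) with f = φ(·, 0).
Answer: φ(x, τ) = x + τ + 1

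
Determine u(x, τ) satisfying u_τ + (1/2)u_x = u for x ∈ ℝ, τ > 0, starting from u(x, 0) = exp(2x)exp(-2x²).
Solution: Substitute u = exp(2x)w, i.e. w = exp(-2x)u.
By the product rule, u_x = exp(2x)(w_x + 2w), u_τ = exp(2x)w_τ.
Substituting into the PDE and dividing by exp(2x): w_τ + (1/2)(w_x + 2w) = w.
The lower-order terms cancel, leaving the standard advection equation w_τ + (1/2)w_x = 0.
Initial data for w: w(x,0) = exp(-2x)u(x,0) = exp(-2x²).
Solve for w:
  By method of characteristics (waves move right with speed 1/2):
  Along characteristics x - (1/2)τ = const, w is constant, so w(x,τ) = f(x - (1/2)τ) with f = w(·, 0).
Hence w(x,τ) = exp(-2(x - τ/2)²).
Transform back: u(x,τ) = exp(2x)w(x,τ).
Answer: u(x, τ) = exp(2x)exp(-2(x - τ/2)²)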